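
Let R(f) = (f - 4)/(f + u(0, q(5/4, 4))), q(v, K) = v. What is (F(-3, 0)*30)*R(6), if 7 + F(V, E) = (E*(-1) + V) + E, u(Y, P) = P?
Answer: -2400/29 ≈ -82.759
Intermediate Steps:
F(V, E) = -7 + V (F(V, E) = -7 + ((E*(-1) + V) + E) = -7 + ((-E + V) + E) = -7 + ((V - E) + E) = -7 + V)
R(f) = (-4 + f)/(5/4 + f) (R(f) = (f - 4)/(f + 5/4) = (-4 + f)/(f + 5*(¼)) = (-4 + f)/(f + 5/4) = (-4 + f)/(5/4 + f))
(F(-3, 0)*30)*R(6) = ((-7 - 3)*30)*(4*(-4 + 6)/(5 + 4*6)) = (-10*30)*(4*2/(5 + 24)) = -1200*2/29 = -300*8/29 = -2400/29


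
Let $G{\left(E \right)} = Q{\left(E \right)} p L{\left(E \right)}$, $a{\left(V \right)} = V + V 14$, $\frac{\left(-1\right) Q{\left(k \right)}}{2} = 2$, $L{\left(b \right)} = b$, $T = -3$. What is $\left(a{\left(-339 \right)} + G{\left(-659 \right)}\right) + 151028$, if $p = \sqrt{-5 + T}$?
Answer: $145943 + 5272 i \sqrt{2} \approx 1.4594 \cdot 10^{5} + 7455.7 i$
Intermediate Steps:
$Q{\left(k \right)} = -4$ ($Q{\left(k \right)} = \left(-2\right) 2 = -4$)
$p = 2 i \sqrt{2}$ ($p = \sqrt{-5 - 3} = \sqrt{-8} = 2 i \sqrt{2} \approx 2.8284 i$)
$a{\left(V \right)} = 15 V$ ($a{\left(V \right)} = V + 14 V = 15 V$)
$G{\left(E \right)} = - 8 i E \sqrt{2}$ ($G{\left(E \right)} = - 4 \cdot 2 i \sqrt{2} E = - 8 i \sqrt{2} E = - 8 i E \sqrt{2}$)
$\left(a{\left(-339 \right)} + G{\left(-659 \right)}\right) + 151028 = \left(15 \left(-339\right) - 8 i \left(-659\right) \sqrt{2}\right) + 151028 = \left(-5085 + 5272 i \sqrt{2}\right) + 151028 = 145943 + 5272 i \sqrt{2}$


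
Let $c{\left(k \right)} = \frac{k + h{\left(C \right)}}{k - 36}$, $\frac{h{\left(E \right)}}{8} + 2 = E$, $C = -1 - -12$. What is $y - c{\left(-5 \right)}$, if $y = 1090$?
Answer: $\frac{44757}{41} \approx 1091.6$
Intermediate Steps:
$C = 11$ ($C = -1 + 12 = 11$)
$h{\left(E \right)} = -16 + 8 E$
$c{\left(k \right)} = \frac{72 + k}{-36 + k}$ ($c{\left(k \right)} = \frac{k + \left(-16 + 8 \cdot 11\right)}{k - 36} = \frac{k + \left(-16 + 88\right)}{-36 + k} = \frac{k + 72}{-36 + k} = \frac{72 + k}{-36 + k}$)
$y - c{\left(-5 \right)} = 1090 - \frac{72 - 5}{-36 - 5} = 1090 - \frac{1}{-41} \cdot 67 = 1090 - \left(- \frac{1}{41}\right) 67 = 1090 - - \frac{67}{41} = 1090 + \frac{67}{41} = \frac{44757}{41}$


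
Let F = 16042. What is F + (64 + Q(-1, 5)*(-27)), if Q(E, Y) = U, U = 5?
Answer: 15971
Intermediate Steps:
Q(E, Y) = 5
F + (64 + Q(-1, 5)*(-27)) = 16042 + (64 + 5*(-27)) = 16042 + (64 - 135) = 16042 - 71 = 15971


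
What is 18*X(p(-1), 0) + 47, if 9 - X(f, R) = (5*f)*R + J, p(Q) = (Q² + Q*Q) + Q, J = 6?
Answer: 101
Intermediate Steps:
p(Q) = Q + 2*Q² (p(Q) = (Q² + Q²) + Q = 2*Q² + Q = Q + 2*Q²)
X(f, R) = 3 - 5*R*f (X(f, R) = 9 - ((5*f)*R + 6) = 9 - (5*R*f + 6) = 9 - (6 + 5*R*f) = 9 + (-6 - 5*R*f) = 3 - 5*R*f)
18*X(p(-1), 0) + 47 = 18*(3 - 5*0*(-(1 + 2*(-1)))) + 47 = 18*(3 - 5*0*(-(1 - 2))) + 47 = 18*(3 - 5*0*(-1*(-1))) + 47 = 18*(3 - 5*0*1) + 47 = 18*(3 + 0) + 47 = 18*3 + 47 = 54 + 47 = 101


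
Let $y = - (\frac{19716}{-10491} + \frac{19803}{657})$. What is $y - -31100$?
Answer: $\frac{23796072871}{765843} \approx 31072.0$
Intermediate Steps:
$y = - \frac{21644429}{765843}$ ($y = - (19716 \left(- \frac{1}{10491}\right) + 19803 \cdot \frac{1}{657}) = - (- \frac{6572}{3497} + \frac{6601}{219}) = \left(-1\right) \frac{21644429}{765843} = - \frac{21644429}{765843} \approx -28.262$)
$y - -31100 = - \frac{21644429}{765843} - -31100 = - \frac{21644429}{765843} + 31100 = \frac{23796072871}{765843}$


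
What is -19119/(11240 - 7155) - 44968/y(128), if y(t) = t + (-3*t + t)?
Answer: 22655881/65360 ≈ 346.63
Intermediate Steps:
y(t) = -t (y(t) = t - 2*t = -t)
-19119/(11240 - 7155) - 44968/y(128) = -19119/(11240 - 7155) - 44968/((-1*128)) = -19119/4085 - 44968/(-128) = -19119*1/4085 - 44968*(-1/128) = -19119/4085 + 5621/16 = 22655881/65360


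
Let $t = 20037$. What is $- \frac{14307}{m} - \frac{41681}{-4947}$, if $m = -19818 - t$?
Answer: $\frac{577324328}{65720895} \approx 8.7845$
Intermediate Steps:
$m = -39855$ ($m = -19818 - 20037 = -39855$)
$- \frac{14307}{m} - \frac{41681}{-4947} = - \frac{14307}{-39855} - \frac{41681}{-4947} = \left(-14307\right) \left(- \frac{1}{39855}\right) - - \frac{41681}{4947} = \frac{4769}{13285} + \frac{41681}{4947} = \frac{577324328}{65720895}$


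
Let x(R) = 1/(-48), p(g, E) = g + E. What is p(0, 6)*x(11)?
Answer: -⅛ ≈ -0.12500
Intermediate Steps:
p(g, E) = E + g
x(R) = -1/48
p(0, 6)*x(11) = (6 + 0)*(-1/48) = 6*(-1/48) = -⅛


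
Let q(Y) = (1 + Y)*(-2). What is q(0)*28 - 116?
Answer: -172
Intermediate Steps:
q(Y) = -2 - 2*Y
q(0)*28 - 116 = (-2 - 2*0)*28 - 116 = (-2 + 0)*28 - 116 = -2*28 - 116 = -56 - 116 = -172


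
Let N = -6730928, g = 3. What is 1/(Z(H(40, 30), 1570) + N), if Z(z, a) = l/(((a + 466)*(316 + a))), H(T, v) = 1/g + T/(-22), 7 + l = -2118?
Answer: -3839896/25846063505613 ≈ -1.4857e-7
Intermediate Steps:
l = -2125 (l = -7 - 2118 = -2125)
H(T, v) = ⅓ - T/22 (H(T, v) = 1/3 + T/(-22) = 1*(⅓) + T*(-1/22) = ⅓ - T/22)
Z(z, a) = -2125/((316 + a)*(466 + a)) (Z(z, a) = -2125*1/((316 + a)*(a + 466)) = -2125*1/((316 + a)*(466 + a)) = -2125/((316 + a)*(466 + a)))
1/(Z(H(40, 30), 1570) + N) = 1/(-2125/(147256 + 1570² + 782*1570) - 6730928) = 1/(-2125/(147256 + 2464900 + 1227740) - 6730928) = 1/(-2125/3839896 - 6730928) = 1/(-25846063505613/3839896) = -3839896/25846063505613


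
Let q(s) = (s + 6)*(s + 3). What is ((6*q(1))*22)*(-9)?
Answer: -33264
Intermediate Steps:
q(s) = (3 + s)*(6 + s) (q(s) = (6 + s)*(3 + s) = (3 + s)*(6 + s))
((6*q(1))*22)*(-9) = ((6*(18 + 1² + 9*1))*22)*(-9) = ((6*(18 + 1 + 9))*22)*(-9) = ((6*28)*22)*(-9) = (168*22)*(-9) = 3696*(-9) = -33264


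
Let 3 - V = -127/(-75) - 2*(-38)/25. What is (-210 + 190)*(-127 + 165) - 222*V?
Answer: -1876/5 ≈ -375.20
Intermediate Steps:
V = -26/15 (V = 3 - (-127/(-75) - 2*(-38)/25) = 3 - (-127*(-1/75) + 76*(1/25)) = 3 - (127/75 + 76/25) = 3 - 1*71/15 = 3 - 71/15 = -26/15 ≈ -1.7333)
(-210 + 190)*(-127 + 165) - 222*V = (-210 + 190)*(-127 + 165) - 222*(-26/15) = -20*38 + 1924/5 = -760 + 1924/5 = -1876/5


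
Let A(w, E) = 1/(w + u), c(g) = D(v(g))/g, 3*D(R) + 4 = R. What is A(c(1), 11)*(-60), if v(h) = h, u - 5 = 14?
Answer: -10/3 ≈ -3.3333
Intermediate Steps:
u = 19 (u = 5 + 14 = 19)
D(R) = -4/3 + R/3
c(g) = (-4/3 + g/3)/g
A(w, E) = 1/(19 + w) (A(w, E) = 1/(w + 19) = 1/(19 + w))
A(c(1), 11)*(-60) = -60/(19 + (⅓)*(-4 + 1)/1) = -60/(19 + (⅓)*1*(-3)) = -60/(19 - 1) = -60/18 = (1/18)*(-60) = -10/3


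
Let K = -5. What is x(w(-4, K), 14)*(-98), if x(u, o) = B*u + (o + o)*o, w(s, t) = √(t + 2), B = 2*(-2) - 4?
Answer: -38416 + 784*I*√3 ≈ -38416.0 + 1357.9*I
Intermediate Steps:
B = -8 (B = -4 - 4 = -8)
w(s, t) = √(2 + t)
x(u, o) = -8*u + 2*o² (x(u, o) = -8*u + (o + o)*o = -8*u + (2*o)*o = -8*u + 2*o²)
x(w(-4, K), 14)*(-98) = (-8*√(2 - 5) + 2*14²)*(-98) = (-8*I*√3 + 2*196)*(-98) = (-8*I*√3 + 392)*(-98) = (392 - 8*I*√3)*(-98) = -38416 + 784*I*√3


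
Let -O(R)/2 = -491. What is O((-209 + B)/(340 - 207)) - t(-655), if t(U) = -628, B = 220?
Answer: 1610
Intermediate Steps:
O(R) = 982 (O(R) = -2*(-491) = 982)
O((-209 + B)/(340 - 207)) - t(-655) = 982 - 1*(-628) = 982 + 628 = 1610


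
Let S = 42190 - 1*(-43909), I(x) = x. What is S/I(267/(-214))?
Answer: -18425186/267 ≈ -69008.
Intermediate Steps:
S = 86099 (S = 42190 + 43909 = 86099)
S/I(267/(-214)) = 86099/((267/(-214))) = 86099/((267*(-1/214))) = 86099/(-267/214) = 86099*(-214/267) = -18425186/267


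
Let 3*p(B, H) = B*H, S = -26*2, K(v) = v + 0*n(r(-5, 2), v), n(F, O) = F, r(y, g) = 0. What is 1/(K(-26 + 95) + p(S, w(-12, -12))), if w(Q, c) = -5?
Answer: 3/467 ≈ 0.0064240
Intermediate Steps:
K(v) = v (K(v) = v + 0*0 = v + 0 = v)
S = -52
p(B, H) = B*H/3 (p(B, H) = (B*H)/3 = B*H/3)
1/(K(-26 + 95) + p(S, w(-12, -12))) = 1/((-26 + 95) + (⅓)*(-52)*(-5)) = 1/(69 + 260/3) = 1/(467/3) = 3/467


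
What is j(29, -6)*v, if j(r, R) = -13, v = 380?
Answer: -4940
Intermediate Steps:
j(29, -6)*v = -13*380 = -4940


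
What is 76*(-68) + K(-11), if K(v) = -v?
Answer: -5157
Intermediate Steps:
76*(-68) + K(-11) = 76*(-68) - 1*(-11) = -5168 + 11 = -5157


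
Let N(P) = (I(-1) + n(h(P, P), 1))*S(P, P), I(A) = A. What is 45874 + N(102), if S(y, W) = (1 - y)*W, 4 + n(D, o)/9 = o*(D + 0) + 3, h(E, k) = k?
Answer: -9308342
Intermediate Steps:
n(D, o) = -9 + 9*D*o (n(D, o) = -36 + 9*(o*(D + 0) + 3) = -36 + 9*(o*D + 3) = -36 + 9*(D*o + 3) = -36 + 9*(3 + D*o) = -36 + (27 + 9*D*o) = -9 + 9*D*o)
S(y, W) = W*(1 - y)
N(P) = P*(1 - P)*(-10 + 9*P) (N(P) = (-1 + (-9 + 9*P*1))*(P*(1 - P)) = (-1 + (-9 + 9*P))*(P*(1 - P)) = (-10 + 9*P)*(P*(1 - P)) = P*(1 - P)*(-10 + 9*P))
45874 + N(102) = 45874 - 1*102*(-1 + 102)*(-10 + 9*102) = 45874 - 1*102*101*(-10 + 918) = 45874 - 1*102*101*908 = 45874 - 9354216 = -9308342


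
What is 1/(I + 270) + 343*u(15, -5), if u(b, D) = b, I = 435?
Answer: 3627226/705 ≈ 5145.0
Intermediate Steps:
1/(I + 270) + 343*u(15, -5) = 1/(435 + 270) + 343*15 = 1/705 + 5145 = 3627226/705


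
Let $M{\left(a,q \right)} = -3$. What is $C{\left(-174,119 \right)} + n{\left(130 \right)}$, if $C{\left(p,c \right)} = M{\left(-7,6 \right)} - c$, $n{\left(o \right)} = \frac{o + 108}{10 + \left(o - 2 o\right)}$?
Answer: $- \frac{7439}{60} \approx -123.98$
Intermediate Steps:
$n{\left(o \right)} = \frac{108 + o}{10 - o}$
$C{\left(p,c \right)} = -3 - c$
$C{\left(-174,119 \right)} + n{\left(130 \right)} = \left(-3 - 119\right) + \frac{-108 - 130}{-10 + 130} = \left(-3 - 119\right) + \frac{-108 - 130}{120} = -122 + \frac{1}{120} \left(-238\right) = -122 - \frac{119}{60} = - \frac{7439}{60}$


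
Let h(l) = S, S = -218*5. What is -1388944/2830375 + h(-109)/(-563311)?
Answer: -779322324834/1594381371625 ≈ -0.48879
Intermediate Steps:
S = -1090
h(l) = -1090
-1388944/2830375 + h(-109)/(-563311) = -1388944/2830375 - 1090/(-563311) = -1388944*1/2830375 - 1090*(-1/563311) = -1388944/2830375 + 1090/563311 = -779322324834/1594381371625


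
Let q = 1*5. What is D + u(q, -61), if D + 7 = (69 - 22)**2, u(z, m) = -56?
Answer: 2146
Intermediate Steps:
q = 5
D = 2202 (D = -7 + (69 - 22)**2 = -7 + 47**2 = -7 + 2209 = 2202)
D + u(q, -61) = 2202 - 56 = 2146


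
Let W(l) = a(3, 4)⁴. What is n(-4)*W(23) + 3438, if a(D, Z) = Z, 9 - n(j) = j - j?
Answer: 5742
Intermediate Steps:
n(j) = 9 (n(j) = 9 - (j - j) = 9 - 1*0 = 9 + 0 = 9)
W(l) = 256 (W(l) = 4⁴ = 256)
n(-4)*W(23) + 3438 = 9*256 + 3438 = 2304 + 3438 = 5742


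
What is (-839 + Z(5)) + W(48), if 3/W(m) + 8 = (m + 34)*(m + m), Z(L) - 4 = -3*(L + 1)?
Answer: -6707989/7864 ≈ -853.00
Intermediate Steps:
Z(L) = 1 - 3*L (Z(L) = 4 - 3*(L + 1) = 4 - 3*(1 + L) = 4 + (-3 - 3*L) = 1 - 3*L)
W(m) = 3/(-8 + 2*m*(34 + m)) (W(m) = 3/(-8 + (m + 34)*(m + m)) = 3/(-8 + (34 + m)*(2*m)) = 3/(-8 + 2*m*(34 + m)))
(-839 + Z(5)) + W(48) = (-839 + (1 - 3*5)) + 3/(2*(-4 + 48² + 34*48)) = (-839 + (1 - 15)) + 3/(2*(-4 + 2304 + 1632)) = (-839 - 14) + (3/2)/3932 = -853 + (3/2)*(1/3932) = -853 + 3/7864 = -6707989/7864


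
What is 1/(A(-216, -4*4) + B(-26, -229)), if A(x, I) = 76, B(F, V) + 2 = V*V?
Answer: 1/52515 ≈ 1.9042e-5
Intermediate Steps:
B(F, V) = -2 + V² (B(F, V) = -2 + V*V = -2 + V²)
1/(A(-216, -4*4) + B(-26, -229)) = 1/(76 + (-2 + (-229)²)) = 1/(76 + (-2 + 52441)) = 1/(76 + 52439) = 1/52515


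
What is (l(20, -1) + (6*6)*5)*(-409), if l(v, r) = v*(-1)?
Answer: -65440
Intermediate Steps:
l(v, r) = -v
(l(20, -1) + (6*6)*5)*(-409) = (-1*20 + (6*6)*5)*(-409) = (-20 + 36*5)*(-409) = (-20 + 180)*(-409) = 160*(-409) = -65440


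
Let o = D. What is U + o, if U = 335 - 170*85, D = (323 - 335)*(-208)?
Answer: -11619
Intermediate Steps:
D = 2496 (D = -12*(-208) = 2496)
o = 2496
U = -14115 (U = 335 - 14450 = -14115)
U + o = -14115 + 2496 = -11619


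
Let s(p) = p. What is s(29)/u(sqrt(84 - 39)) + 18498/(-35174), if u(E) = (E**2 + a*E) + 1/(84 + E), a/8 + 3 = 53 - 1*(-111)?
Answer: -4840849081178793/9204582346007588 + 785624529*sqrt(5)/523374216524 ≈ -0.52256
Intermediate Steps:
a = 1288 (a = -24 + 8*(53 - 1*(-111)) = -24 + 8*(53 + 111) = -24 + 8*164 = -24 + 1312 = 1288)
u(E) = E**2 + 1/(84 + E) + 1288*E (u(E) = (E**2 + 1288*E) + 1/(84 + E) = E**2 + 1/(84 + E) + 1288*E)
s(29)/u(sqrt(84 - 39)) + 18498/(-35174) = 29/(((1 + (sqrt(84 - 39))**3 + 1372*(sqrt(84 - 39))**2 + 108192*sqrt(84 - 39))/(84 + sqrt(84 - 39)))) + 18498/(-35174) = 29/(((1 + (sqrt(45))**3 + 1372*(sqrt(45))**2 + 108192*sqrt(45))/(84 + sqrt(45)))) + 18498*(-1/35174) = 29/(((1 + (3*sqrt(5))**3 + 1372*(3*sqrt(5))**2 + 108192*(3*sqrt(5)))/(84 + 3*sqrt(5)))) - 9249/17587 = 29/(((1 + 135*sqrt(5) + 1372*45 + 324576*sqrt(5))/(84 + 3*sqrt(5)))) - 9249/17587 = 29/(((1 + 135*sqrt(5) + 61740 + 324576*sqrt(5))/(84 + 3*sqrt(5)))) - 9249/17587 = 29/(((61741 + 324711*sqrt(5))/(84 + 3*sqrt(5)))) - 9249/17587 = 29*((84 + 3*sqrt(5))/(61741 + 324711*sqrt(5))) - 9249/17587 = 29*(84 + 3*sqrt(5))/(61741 + 324711*sqrt(5)) - 9249/17587 = -9249/17587 + 29*(84 + 3*sqrt(5))/(61741 + 324711*sqrt(5))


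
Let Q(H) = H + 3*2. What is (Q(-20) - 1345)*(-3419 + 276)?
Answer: 4271337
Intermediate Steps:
Q(H) = 6 + H (Q(H) = H + 6 = 6 + H)
(Q(-20) - 1345)*(-3419 + 276) = ((6 - 20) - 1345)*(-3419 + 276) = (-14 - 1345)*(-3143) = -1359*(-3143) = 4271337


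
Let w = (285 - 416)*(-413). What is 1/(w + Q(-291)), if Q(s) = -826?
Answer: 1/53277 ≈ 1.8770e-5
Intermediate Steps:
w = 54103 (w = -131*(-413) = 54103)
1/(w + Q(-291)) = 1/(54103 - 826) = 1/53277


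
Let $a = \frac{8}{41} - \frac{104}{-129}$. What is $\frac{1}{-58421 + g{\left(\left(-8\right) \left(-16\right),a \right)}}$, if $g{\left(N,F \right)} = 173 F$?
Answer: $- \frac{5289}{308072461} \approx -1.7168 \cdot 10^{-5}$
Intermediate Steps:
$a = \frac{5296}{5289}$ ($a = 8 \cdot \frac{1}{41} - - \frac{104}{129} = \frac{8}{41} + \frac{104}{129} = \frac{5296}{5289} \approx 1.0013$)
$\frac{1}{-58421 + g{\left(\left(-8\right) \left(-16\right),a \right)}} = \frac{1}{-58421 + 173 \cdot \frac{5296}{5289}} = \frac{1}{-58421 + \frac{916208}{5289}} = \frac{1}{- \frac{308072461}{5289}} = - \frac{5289}{308072461}$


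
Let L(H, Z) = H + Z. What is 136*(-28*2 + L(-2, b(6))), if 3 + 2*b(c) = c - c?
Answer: -8092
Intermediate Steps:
b(c) = -3/2 (b(c) = -3/2 + (c - c)/2 = -3/2 + (1/2)*0 = -3/2 + 0 = -3/2)
136*(-28*2 + L(-2, b(6))) = 136*(-28*2 + (-2 - 3/2)) = 136*(-56 - 7/2) = 136*(-119/2) = -8092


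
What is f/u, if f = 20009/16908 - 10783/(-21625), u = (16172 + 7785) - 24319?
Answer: -615013589/132360051000 ≈ -0.0046465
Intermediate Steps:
u = -362 (u = 23957 - 24319 = -362)
f = 615013589/365635500 (f = 20009*(1/16908) - 10783*(-1/21625) = 20009/16908 + 10783/21625 = 615013589/365635500 ≈ 1.6820)
f/u = (615013589/365635500)/(-362) = (615013589/365635500)*(-1/362) = -615013589/132360051000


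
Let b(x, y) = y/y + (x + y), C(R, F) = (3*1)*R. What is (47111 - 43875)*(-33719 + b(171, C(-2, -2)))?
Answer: -108577508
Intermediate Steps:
C(R, F) = 3*R
b(x, y) = 1 + x + y (b(x, y) = 1 + (x + y) = 1 + x + y)
(47111 - 43875)*(-33719 + b(171, C(-2, -2))) = (47111 - 43875)*(-33719 + (1 + 171 + 3*(-2))) = 3236*(-33719 + (1 + 171 - 6)) = 3236*(-33719 + 166) = 3236*(-33553) = -108577508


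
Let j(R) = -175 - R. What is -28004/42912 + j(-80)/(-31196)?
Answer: -54346009/83667672 ≈ -0.64955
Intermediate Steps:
-28004/42912 + j(-80)/(-31196) = -28004/42912 + (-175 - 1*(-80))/(-31196) = -28004*1/42912 + (-175 + 80)*(-1/31196) = -7001/10728 - 95*(-1/31196) = -7001/10728 + 95/31196 = -54346009/83667672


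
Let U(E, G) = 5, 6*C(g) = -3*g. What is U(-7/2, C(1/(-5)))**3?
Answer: 125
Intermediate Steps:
C(g) = -g/2 (C(g) = (-3*g)/6 = -g/2)
U(-7/2, C(1/(-5)))**3 = 5**3 = 125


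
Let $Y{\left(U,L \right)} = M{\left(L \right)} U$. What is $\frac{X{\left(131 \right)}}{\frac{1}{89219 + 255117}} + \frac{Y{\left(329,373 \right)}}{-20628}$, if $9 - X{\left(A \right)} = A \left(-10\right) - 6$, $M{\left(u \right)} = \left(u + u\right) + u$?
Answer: $\frac{3137141872483}{6876} \approx 4.5625 \cdot 10^{8}$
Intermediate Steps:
$M{\left(u \right)} = 3 u$ ($M{\left(u \right)} = 2 u + u = 3 u$)
$X{\left(A \right)} = 15 + 10 A$ ($X{\left(A \right)} = 9 - \left(A \left(-10\right) - 6\right) = 9 - \left(- 10 A - 6\right) = 9 - \left(-6 - 10 A\right) = 9 + \left(6 + 10 A\right) = 15 + 10 A$)
$Y{\left(U,L \right)} = 3 L U$
$\frac{X{\left(131 \right)}}{\frac{1}{89219 + 255117}} + \frac{Y{\left(329,373 \right)}}{-20628} = \frac{15 + 10 \cdot 131}{\frac{1}{89219 + 255117}} + \frac{3 \cdot 373 \cdot 329}{-20628} = \frac{15 + 1310}{\frac{1}{344336}} + 368151 \left(- \frac{1}{20628}\right) = 1325 \frac{1}{\frac{1}{344336}} - \frac{122717}{6876} = 1325 \cdot 344336 - \frac{122717}{6876} = 456245200 - \frac{122717}{6876} = \frac{3137141872483}{6876}$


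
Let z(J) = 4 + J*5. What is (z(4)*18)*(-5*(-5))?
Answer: 10800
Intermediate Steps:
z(J) = 4 + 5*J
(z(4)*18)*(-5*(-5)) = ((4 + 5*4)*18)*(-5*(-5)) = ((4 + 20)*18)*25 = (24*18)*25 = 432*25 = 10800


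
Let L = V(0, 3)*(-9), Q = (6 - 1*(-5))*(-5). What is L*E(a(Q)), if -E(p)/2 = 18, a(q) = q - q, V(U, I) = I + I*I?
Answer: 3888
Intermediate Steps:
V(U, I) = I + I²
Q = -55 (Q = (6 + 5)*(-5) = 11*(-5) = -55)
a(q) = 0
E(p) = -36 (E(p) = -2*18 = -36)
L = -108 (L = (3*(1 + 3))*(-9) = (3*4)*(-9) = 12*(-9) = -108)
L*E(a(Q)) = -108*(-36) = 3888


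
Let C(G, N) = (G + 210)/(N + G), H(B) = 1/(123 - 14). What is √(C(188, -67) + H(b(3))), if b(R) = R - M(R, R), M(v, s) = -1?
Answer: √4741827/1199 ≈ 1.8162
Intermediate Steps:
b(R) = 1 + R (b(R) = R - 1*(-1) = R + 1 = 1 + R)
H(B) = 1/109
C(G, N) = (210 + G)/(G + N)
√(C(188, -67) + H(b(3))) = √((210 + 188)/(188 - 67) + 1/109) = √(398/121 + 1/109) = √(43503/13189) = √4741827/1199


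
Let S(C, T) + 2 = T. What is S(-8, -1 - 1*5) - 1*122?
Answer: -130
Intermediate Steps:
S(C, T) = -2 + T
S(-8, -1 - 1*5) - 1*122 = (-2 + (-1 - 1*5)) - 1*122 = (-2 + (-1 - 5)) - 122 = (-2 - 6) - 122 = -8 - 122 = -130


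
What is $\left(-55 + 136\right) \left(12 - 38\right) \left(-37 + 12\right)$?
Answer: $52650$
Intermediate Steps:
$\left(-55 + 136\right) \left(12 - 38\right) \left(-37 + 12\right) = 81 \left(12 - 38\right) \left(-25\right) = 81 \left(\left(-26\right) \left(-25\right)\right) = 81 \cdot 650 = 52650$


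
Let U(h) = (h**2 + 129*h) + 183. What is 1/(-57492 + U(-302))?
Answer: -1/5063 ≈ -0.00019751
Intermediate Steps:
U(h) = 183 + h**2 + 129*h
1/(-57492 + U(-302)) = 1/(-57492 + (183 + (-302)**2 + 129*(-302))) = 1/(-57492 + (183 + 91204 - 38958)) = 1/(-57492 + 52429) = 1/(-5063) = -1/5063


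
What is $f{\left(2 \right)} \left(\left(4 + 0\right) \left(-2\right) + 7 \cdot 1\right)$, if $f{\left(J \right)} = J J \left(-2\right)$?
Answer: $8$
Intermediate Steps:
$f{\left(J \right)} = - 2 J^{2}$ ($f{\left(J \right)} = J^{2} \left(-2\right) = - 2 J^{2}$)
$f{\left(2 \right)} \left(\left(4 + 0\right) \left(-2\right) + 7 \cdot 1\right) = - 2 \cdot 2^{2} \left(\left(4 + 0\right) \left(-2\right) + 7 \cdot 1\right) = \left(-2\right) 4 \left(4 \left(-2\right) + 7\right) = - 8 \left(-8 + 7\right) = \left(-8\right) \left(-1\right) = 8$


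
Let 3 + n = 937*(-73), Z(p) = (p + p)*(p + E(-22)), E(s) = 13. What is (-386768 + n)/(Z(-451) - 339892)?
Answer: -113793/13796 ≈ -8.2483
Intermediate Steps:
Z(p) = 2*p*(13 + p) (Z(p) = (p + p)*(p + 13) = (2*p)*(13 + p) = 2*p*(13 + p))
n = -68404 (n = -3 + 937*(-73) = -3 - 68401 = -68404)
(-386768 + n)/(Z(-451) - 339892) = (-386768 - 68404)/(2*(-451)*(13 - 451) - 339892) = -455172/(2*(-451)*(-438) - 339892) = -455172/(395076 - 339892) = -455172/55184 = -455172*1/55184 = -113793/13796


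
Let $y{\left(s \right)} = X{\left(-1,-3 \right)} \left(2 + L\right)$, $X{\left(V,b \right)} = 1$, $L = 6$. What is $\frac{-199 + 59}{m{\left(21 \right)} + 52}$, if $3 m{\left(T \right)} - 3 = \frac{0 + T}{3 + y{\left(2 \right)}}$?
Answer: $- \frac{154}{59} \approx -2.6102$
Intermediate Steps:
$y{\left(s \right)} = 8$ ($y{\left(s \right)} = 1 \left(2 + 6\right) = 1 \cdot 8 = 8$)
$m{\left(T \right)} = 1 + \frac{T}{33}$ ($m{\left(T \right)} = 1 + \frac{\left(0 + T\right) \frac{1}{3 + 8}}{3} = 1 + \frac{T \frac{1}{11}}{3} = 1 + \frac{\frac{1}{11} T}{3} = 1 + \frac{T}{33}$)
$\frac{-199 + 59}{m{\left(21 \right)} + 52} = \frac{-199 + 59}{\left(1 + \frac{1}{33} \cdot 21\right) + 52} = - \frac{140}{\left(1 + \frac{7}{11}\right) + 52} = - \frac{140}{\frac{18}{11} + 52} = - \frac{140}{\frac{590}{11}} = \left(-140\right) \frac{11}{590} = - \frac{154}{59}$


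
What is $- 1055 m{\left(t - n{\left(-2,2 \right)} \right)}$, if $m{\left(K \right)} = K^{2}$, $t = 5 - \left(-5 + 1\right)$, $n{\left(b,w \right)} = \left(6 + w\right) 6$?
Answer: $-1604655$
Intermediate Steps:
$n{\left(b,w \right)} = 36 + 6 w$
$t = 9$ ($t = 5 - -4 = 5 + 4 = 9$)
$- 1055 m{\left(t - n{\left(-2,2 \right)} \right)} = - 1055 \left(9 - \left(36 + 6 \cdot 2\right)\right)^{2} = - 1055 \left(9 - \left(36 + 12\right)\right)^{2} = - 1055 \left(9 - 48\right)^{2} = - 1055 \left(-39\right)^{2} = \left(-1055\right) 1521 = -1604655$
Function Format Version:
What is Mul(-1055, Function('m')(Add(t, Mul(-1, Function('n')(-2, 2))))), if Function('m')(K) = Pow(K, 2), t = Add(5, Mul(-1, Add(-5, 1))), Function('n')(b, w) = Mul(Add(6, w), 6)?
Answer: -1604655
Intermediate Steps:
Function('n')(b, w) = Add(36, Mul(6, w))
t = 9 (t = Add(5, Mul(-1, -4)) = Add(5, 4) = 9)
Mul(-1055, Function('m')(Add(t, Mul(-1, Function('n')(-2, 2))))) = Mul(-1055, Pow(Add(9, Mul(-1, Add(36, Mul(6, 2)))), 2)) = Mul(-1055, Pow(Add(9, Mul(-1, Add(36, 12))), 2)) = Mul(-1055, Pow(Add(9, Mul(-1, 48)), 2)) = Mul(-1055, Pow(Add(9, -48), 2)) = Mul(-1055, Pow(-39, 2)) = Mul(-1055, 1521) = -1604655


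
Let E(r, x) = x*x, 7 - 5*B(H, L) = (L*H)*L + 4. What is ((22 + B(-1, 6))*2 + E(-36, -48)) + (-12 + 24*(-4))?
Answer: 11278/5 ≈ 2255.6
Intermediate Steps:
B(H, L) = ⅗ - H*L²/5 (B(H, L) = 7/5 - ((L*H)*L + 4)/5 = 7/5 - ((H*L)*L + 4)/5 = 7/5 - (H*L² + 4)/5 = 7/5 - (4 + H*L²)/5 = 7/5 + (-⅘ - H*L²/5) = ⅗ - H*L²/5)
E(r, x) = x²
((22 + B(-1, 6))*2 + E(-36, -48)) + (-12 + 24*(-4)) = ((22 + (⅗ - ⅕*(-1)*6²))*2 + (-48)²) + (-12 + 24*(-4)) = ((22 + (⅗ - ⅕*(-1)*36))*2 + 2304) + (-12 - 96) = ((22 + (⅗ + 36/5))*2 + 2304) - 108 = ((22 + 39/5)*2 + 2304) - 108 = ((149/5)*2 + 2304) - 108 = (298/5 + 2304) - 108 = 11818/5 - 108 = 11278/5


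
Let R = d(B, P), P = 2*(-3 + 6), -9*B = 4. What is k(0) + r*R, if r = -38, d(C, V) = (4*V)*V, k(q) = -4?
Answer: -5476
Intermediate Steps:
B = -4/9 (B = -1/9*4 = -4/9 ≈ -0.44444)
P = 6 (P = 2*3 = 6)
d(C, V) = 4*V**2
R = 144 (R = 4*6**2 = 4*36 = 144)
k(0) + r*R = -4 - 38*144 = -4 - 5472 = -5476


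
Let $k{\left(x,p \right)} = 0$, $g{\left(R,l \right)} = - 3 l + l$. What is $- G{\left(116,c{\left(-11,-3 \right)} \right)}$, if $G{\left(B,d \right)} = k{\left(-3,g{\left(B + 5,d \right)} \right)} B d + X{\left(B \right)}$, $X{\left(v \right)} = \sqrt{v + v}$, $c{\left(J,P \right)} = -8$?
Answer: $- 2 \sqrt{58} \approx -15.232$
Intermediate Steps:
$g{\left(R,l \right)} = - 2 l$
$X{\left(v \right)} = \sqrt{2} \sqrt{v}$ ($X{\left(v \right)} = \sqrt{2 v} = \sqrt{2} \sqrt{v}$)
$G{\left(B,d \right)} = \sqrt{2} \sqrt{B}$ ($G{\left(B,d \right)} = 0 B d + \sqrt{2} \sqrt{B} = 0 d + \sqrt{2} \sqrt{B} = 0 + \sqrt{2} \sqrt{B} = \sqrt{2} \sqrt{B}$)
$- G{\left(116,c{\left(-11,-3 \right)} \right)} = - \sqrt{2} \sqrt{116} = - \sqrt{2} \cdot 2 \sqrt{29} = - 2 \sqrt{58}$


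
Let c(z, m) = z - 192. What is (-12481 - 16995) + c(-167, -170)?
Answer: -29835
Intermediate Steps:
c(z, m) = -192 + z
(-12481 - 16995) + c(-167, -170) = (-12481 - 16995) + (-192 - 167) = -29476 - 359 = -29835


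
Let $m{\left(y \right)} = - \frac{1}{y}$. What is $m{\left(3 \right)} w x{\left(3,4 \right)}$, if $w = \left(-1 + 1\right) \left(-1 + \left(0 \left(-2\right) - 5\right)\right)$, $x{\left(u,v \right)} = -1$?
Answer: $0$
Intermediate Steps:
$w = 0$ ($w = 0 \left(-1 + \left(0 - 5\right)\right) = 0 \left(-1 - 5\right) = 0 \left(-6\right) = 0$)
$m{\left(3 \right)} w x{\left(3,4 \right)} = - \frac{1}{3} \cdot 0 \left(-1\right) = \left(-1\right) \frac{1}{3} \cdot 0 \left(-1\right) = \left(- \frac{1}{3}\right) 0 \left(-1\right) = 0 \left(-1\right) = 0$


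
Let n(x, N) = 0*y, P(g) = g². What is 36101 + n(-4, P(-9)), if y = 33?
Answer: 36101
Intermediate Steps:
n(x, N) = 0 (n(x, N) = 0*33 = 0)
36101 + n(-4, P(-9)) = 36101 + 0 = 36101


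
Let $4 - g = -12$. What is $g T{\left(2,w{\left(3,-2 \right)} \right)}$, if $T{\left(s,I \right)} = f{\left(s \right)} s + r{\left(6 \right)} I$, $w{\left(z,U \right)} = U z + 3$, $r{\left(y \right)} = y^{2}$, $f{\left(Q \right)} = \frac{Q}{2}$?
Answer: $-1696$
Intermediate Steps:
$f{\left(Q \right)} = \frac{Q}{2}$ ($f{\left(Q \right)} = Q \frac{1}{2} = \frac{Q}{2}$)
$w{\left(z,U \right)} = 3 + U z$
$g = 16$ ($g = 4 - -12 = 4 + 12 = 16$)
$T{\left(s,I \right)} = \frac{s^{2}}{2} + 36 I$ ($T{\left(s,I \right)} = \frac{s}{2} s + 6^{2} I = \frac{s^{2}}{2} + 36 I$)
$g T{\left(2,w{\left(3,-2 \right)} \right)} = 16 \left(\frac{2^{2}}{2} + 36 \left(3 - 6\right)\right) = 16 \left(\frac{1}{2} \cdot 4 + 36 \left(3 - 6\right)\right) = 16 \left(2 + 36 \left(-3\right)\right) = 16 \left(2 - 108\right) = 16 \left(-106\right) = -1696$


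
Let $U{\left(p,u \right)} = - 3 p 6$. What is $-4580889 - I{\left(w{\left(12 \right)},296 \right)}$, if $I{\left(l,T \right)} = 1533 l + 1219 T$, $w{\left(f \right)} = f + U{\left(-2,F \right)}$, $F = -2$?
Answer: $-5015297$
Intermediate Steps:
$U{\left(p,u \right)} = - 18 p$
$w{\left(f \right)} = 36 + f$ ($w{\left(f \right)} = f - -36 = f + 36 = 36 + f$)
$I{\left(l,T \right)} = 1219 T + 1533 l$
$-4580889 - I{\left(w{\left(12 \right)},296 \right)} = -4580889 - \left(1219 \cdot 296 + 1533 \left(36 + 12\right)\right) = -4580889 - \left(360824 + 1533 \cdot 48\right) = -4580889 - \left(360824 + 73584\right) = -4580889 - 434408 = -5015297$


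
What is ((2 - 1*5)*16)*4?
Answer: -192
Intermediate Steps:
((2 - 1*5)*16)*4 = ((2 - 5)*16)*4 = -3*16*4 = -48*4 = -192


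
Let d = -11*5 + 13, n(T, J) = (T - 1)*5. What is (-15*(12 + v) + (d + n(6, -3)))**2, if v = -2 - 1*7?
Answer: 3844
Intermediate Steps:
v = -9 (v = -2 - 7 = -9)
n(T, J) = -5 + 5*T (n(T, J) = (-1 + T)*5 = -5 + 5*T)
d = -42 (d = -55 + 13 = -42)
(-15*(12 + v) + (d + n(6, -3)))**2 = (-15*(12 - 9) + (-42 + (-5 + 5*6)))**2 = (-15*3 + (-42 + (-5 + 30)))**2 = (-45 + (-42 + 25))**2 = (-45 - 17)**2 = (-62)**2 = 3844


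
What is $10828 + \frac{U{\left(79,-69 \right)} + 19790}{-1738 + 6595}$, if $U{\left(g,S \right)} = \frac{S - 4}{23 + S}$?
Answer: $\frac{806707943}{74474} \approx 10832.0$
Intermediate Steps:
$U{\left(g,S \right)} = \frac{-4 + S}{23 + S}$
$10828 + \frac{U{\left(79,-69 \right)} + 19790}{-1738 + 6595} = 10828 + \frac{\frac{-4 - 69}{23 - 69} + 19790}{-1738 + 6595} = 10828 + \frac{\frac{1}{-46} \left(-73\right) + 19790}{4857} = 10828 + \left(\left(- \frac{1}{46}\right) \left(-73\right) + 19790\right) \frac{1}{4857} = 10828 + \left(\frac{73}{46} + 19790\right) \frac{1}{4857} = 10828 + \frac{910413}{46} \cdot \frac{1}{4857} = 10828 + \frac{303471}{74474} = \frac{806707943}{74474}$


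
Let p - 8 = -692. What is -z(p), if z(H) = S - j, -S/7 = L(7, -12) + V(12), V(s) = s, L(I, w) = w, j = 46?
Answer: 46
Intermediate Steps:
S = 0 (S = -7*(-12 + 12) = -7*0 = 0)
p = -684 (p = 8 - 692 = -684)
z(H) = -46 (z(H) = 0 - 1*46 = 0 - 46 = -46)
-z(p) = -1*(-46) = 46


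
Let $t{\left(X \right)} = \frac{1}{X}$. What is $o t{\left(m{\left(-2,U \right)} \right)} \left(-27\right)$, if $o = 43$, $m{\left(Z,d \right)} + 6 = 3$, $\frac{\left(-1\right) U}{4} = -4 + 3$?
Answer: $387$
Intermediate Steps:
$U = 4$ ($U = - 4 \left(-4 + 3\right) = \left(-4\right) \left(-1\right) = 4$)
$m{\left(Z,d \right)} = -3$ ($m{\left(Z,d \right)} = -6 + 3 = -3$)
$o t{\left(m{\left(-2,U \right)} \right)} \left(-27\right) = \frac{43}{-3} \left(-27\right) = 43 \left(- \frac{1}{3}\right) \left(-27\right) = \left(- \frac{43}{3}\right) \left(-27\right) = 387$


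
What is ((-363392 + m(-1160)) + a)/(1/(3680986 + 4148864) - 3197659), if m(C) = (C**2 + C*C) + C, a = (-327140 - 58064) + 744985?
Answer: -21034336105650/25037190321149 ≈ -0.84012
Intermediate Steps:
a = 359781 (a = -385204 + 744985 = 359781)
m(C) = C + 2*C**2 (m(C) = (C**2 + C**2) + C = 2*C**2 + C = C + 2*C**2)
((-363392 + m(-1160)) + a)/(1/(3680986 + 4148864) - 3197659) = ((-363392 - 1160*(1 + 2*(-1160))) + 359781)/(1/(3680986 + 4148864) - 3197659) = ((-363392 - 1160*(1 - 2320)) + 359781)/(1/7829850 - 3197659) = ((-363392 - 1160*(-2319)) + 359781)/(1/7829850 - 3197659) = ((-363392 + 2690040) + 359781)/(-25037190321149/7829850) = (2326648 + 359781)*(-7829850/25037190321149) = 2686429*(-7829850/25037190321149) = -21034336105650/25037190321149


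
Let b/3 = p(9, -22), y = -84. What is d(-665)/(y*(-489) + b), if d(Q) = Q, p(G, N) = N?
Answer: -133/8202 ≈ -0.016216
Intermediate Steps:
b = -66 (b = 3*(-22) = -66)
d(-665)/(y*(-489) + b) = -665/(-84*(-489) - 66) = -665/(41076 - 66) = -665/41010 = -665*1/41010 = -133/8202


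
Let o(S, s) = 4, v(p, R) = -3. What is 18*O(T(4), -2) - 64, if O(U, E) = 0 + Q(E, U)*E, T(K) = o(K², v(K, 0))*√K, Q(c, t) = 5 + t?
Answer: -532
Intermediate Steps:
T(K) = 4*√K
O(U, E) = E*(5 + U) (O(U, E) = 0 + (5 + U)*E = 0 + E*(5 + U) = E*(5 + U))
18*O(T(4), -2) - 64 = 18*(-2*(5 + 4*√4)) - 64 = 18*(-2*(5 + 4*2)) - 64 = 18*(-2*(5 + 8)) - 64 = 18*(-2*13) - 64 = 18*(-26) - 64 = -468 - 64 = -532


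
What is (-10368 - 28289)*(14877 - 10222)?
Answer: -179948335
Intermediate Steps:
(-10368 - 28289)*(14877 - 10222) = -38657*4655 = -179948335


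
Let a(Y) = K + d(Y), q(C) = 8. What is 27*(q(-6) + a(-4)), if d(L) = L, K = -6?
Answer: -54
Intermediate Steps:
a(Y) = -6 + Y
27*(q(-6) + a(-4)) = 27*(8 + (-6 - 4)) = 27*(8 - 10) = 27*(-2) = -54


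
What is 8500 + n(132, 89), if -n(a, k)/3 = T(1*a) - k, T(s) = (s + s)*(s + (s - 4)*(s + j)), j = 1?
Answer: -13578785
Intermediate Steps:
T(s) = 2*s*(s + (1 + s)*(-4 + s)) (T(s) = (s + s)*(s + (s - 4)*(s + 1)) = (2*s)*(s + (-4 + s)*(1 + s)) = (2*s)*(s + (1 + s)*(-4 + s)) = 2*s*(s + (1 + s)*(-4 + s)))
n(a, k) = 3*k - 6*a*(-4 + a**2 - 2*a) (n(a, k) = -3*(2*(1*a)*(-4 + (1*a)**2 - 2*a) - k) = -3*(2*a*(-4 + a**2 - 2*a) - k) = -3*(-k + 2*a*(-4 + a**2 - 2*a)) = 3*k - 6*a*(-4 + a**2 - 2*a))
8500 + n(132, 89) = 8500 + (3*89 + 6*132*(4 - 1*132**2 + 2*132)) = 8500 + (267 + 6*132*(4 - 1*17424 + 264)) = 8500 + (267 + 6*132*(4 - 17424 + 264)) = 8500 + (267 + 6*132*(-17156)) = 8500 + (267 - 13587552) = 8500 - 13587285 = -13578785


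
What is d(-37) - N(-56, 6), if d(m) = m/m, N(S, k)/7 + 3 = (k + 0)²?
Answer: -230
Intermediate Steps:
N(S, k) = -21 + 7*k² (N(S, k) = -21 + 7*(k + 0)² = -21 + 7*k²)
d(m) = 1
d(-37) - N(-56, 6) = 1 - (-21 + 7*6²) = 1 - (-21 + 7*36) = 1 - (-21 + 252) = 1 - 1*231 = 1 - 231 = -230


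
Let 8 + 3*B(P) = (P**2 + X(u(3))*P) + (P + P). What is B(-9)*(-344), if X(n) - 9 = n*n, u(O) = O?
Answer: 36808/3 ≈ 12269.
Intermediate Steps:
X(n) = 9 + n**2 (X(n) = 9 + n*n = 9 + n**2)
B(P) = -8/3 + P**2/3 + 20*P/3 (B(P) = -8/3 + ((P**2 + (9 + 3**2)*P) + (P + P))/3 = -8/3 + ((P**2 + (9 + 9)*P) + 2*P)/3 = -8/3 + ((P**2 + 18*P) + 2*P)/3 = -8/3 + (P**2 + 20*P)/3 = -8/3 + (P**2/3 + 20*P/3) = -8/3 + P**2/3 + 20*P/3)
B(-9)*(-344) = (-8/3 + (1/3)*(-9)**2 + (20/3)*(-9))*(-344) = (-8/3 + (1/3)*81 - 60)*(-344) = (-8/3 + 27 - 60)*(-344) = -107/3*(-344) = 36808/3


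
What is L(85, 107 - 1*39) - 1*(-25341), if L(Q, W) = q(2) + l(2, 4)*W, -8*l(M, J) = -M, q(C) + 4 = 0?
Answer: 25354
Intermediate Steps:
q(C) = -4 (q(C) = -4 + 0 = -4)
l(M, J) = M/8 (l(M, J) = -(-1)*M/8 = M/8)
L(Q, W) = -4 + W/4 (L(Q, W) = -4 + ((1/8)*2)*W = -4 + W/4)
L(85, 107 - 1*39) - 1*(-25341) = (-4 + (107 - 1*39)/4) - 1*(-25341) = (-4 + (107 - 39)/4) + 25341 = (-4 + (1/4)*68) + 25341 = (-4 + 17) + 25341 = 13 + 25341 = 25354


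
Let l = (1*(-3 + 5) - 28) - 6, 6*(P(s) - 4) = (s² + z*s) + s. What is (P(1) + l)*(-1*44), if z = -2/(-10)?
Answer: 18238/15 ≈ 1215.9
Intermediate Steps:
z = ⅕ (z = -2*(-⅒) = ⅕ ≈ 0.20000)
P(s) = 4 + s/5 + s²/6 (P(s) = 4 + ((s² + s/5) + s)/6 = 4 + (s² + 6*s/5)/6 = 4 + (s/5 + s²/6) = 4 + s/5 + s²/6)
l = -32 (l = (1*2 - 28) - 6 = (2 - 28) - 6 = -26 - 6 = -32)
(P(1) + l)*(-1*44) = ((4 + (⅕)*1 + (⅙)*1²) - 32)*(-1*44) = ((4 + ⅕ + (⅙)*1) - 32)*(-44) = ((4 + ⅕ + ⅙) - 32)*(-44) = (131/30 - 32)*(-44) = -829/30*(-44) = 18238/15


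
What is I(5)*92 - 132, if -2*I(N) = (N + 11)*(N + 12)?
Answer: -12644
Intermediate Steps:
I(N) = -(11 + N)*(12 + N)/2 (I(N) = -(N + 11)*(N + 12)/2 = -(11 + N)*(12 + N)/2)
I(5)*92 - 132 = (-66 - 23/2*5 - ½*5²)*92 - 132 = (-66 - 115/2 - ½*25)*92 - 132 = (-66 - 115/2 - 25/2)*92 - 132 = -136*92 - 132 = -12512 - 132 = -12644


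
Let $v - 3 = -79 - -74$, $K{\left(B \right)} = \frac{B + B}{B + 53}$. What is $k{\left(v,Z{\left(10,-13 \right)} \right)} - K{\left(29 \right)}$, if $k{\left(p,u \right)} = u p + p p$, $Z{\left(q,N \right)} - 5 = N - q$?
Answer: $\frac{1611}{41} \approx 39.293$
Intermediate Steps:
$Z{\left(q,N \right)} = 5 + N - q$ ($Z{\left(q,N \right)} = 5 + \left(N - q\right) = 5 + N - q$)
$K{\left(B \right)} = \frac{2 B}{53 + B}$
$v = -2$ ($v = 3 - 5 = -2$)
$k{\left(p,u \right)} = p^{2} + p u$ ($k{\left(p,u \right)} = p u + p^{2} = p^{2} + p u$)
$k{\left(v,Z{\left(10,-13 \right)} \right)} - K{\left(29 \right)} = - 2 \left(-2 - 18\right) - 2 \cdot 29 \frac{1}{53 + 29} = - 2 \left(-2 - 18\right) - 2 \cdot 29 \cdot \frac{1}{82} = \left(-2\right) \left(-20\right) - \frac{29}{41} = 40 - \frac{29}{41} = \frac{1611}{41}$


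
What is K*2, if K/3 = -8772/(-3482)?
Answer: 26316/1741 ≈ 15.115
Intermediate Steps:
K = 13158/1741 (K = 3*(-8772/(-3482)) = 3*(-8772*(-1/3482)) = 3*(4386/1741) = 13158/1741 ≈ 7.5577)
K*2 = (13158/1741)*2 = 26316/1741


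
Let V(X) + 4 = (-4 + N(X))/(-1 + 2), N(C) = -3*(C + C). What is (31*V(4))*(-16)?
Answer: 15872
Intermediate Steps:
N(C) = -6*C
V(X) = -8 - 6*X (V(X) = -4 + (-4 - 6*X)/(-1 + 2) = -4 + (-4 - 6*X)/1 = -4 + (-4 - 6*X)*1 = -4 + (-4 - 6*X) = -8 - 6*X)
(31*V(4))*(-16) = (31*(-8 - 6*4))*(-16) = (31*(-8 - 24))*(-16) = (31*(-32))*(-16) = -992*(-16) = 15872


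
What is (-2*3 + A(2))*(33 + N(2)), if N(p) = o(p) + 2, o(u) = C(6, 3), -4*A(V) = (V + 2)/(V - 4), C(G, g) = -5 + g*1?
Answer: -363/2 ≈ -181.50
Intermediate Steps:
C(G, g) = -5 + g
A(V) = -(2 + V)/(4*(-4 + V)) (A(V) = -(V + 2)/(4*(V - 4)) = -(2 + V)/(4*(-4 + V)))
o(u) = -2 (o(u) = -5 + 3 = -2)
N(p) = 0 (N(p) = -2 + 2 = 0)
(-2*3 + A(2))*(33 + N(2)) = (-2*3 + (-2 - 1*2)/(4*(-4 + 2)))*(33 + 0) = (-6 + (1/4)*(-2 - 2)/(-2))*33 = (-6 + (1/4)*(-1/2)*(-4))*33 = (-6 + 1/2)*33 = -11/2*33 = -363/2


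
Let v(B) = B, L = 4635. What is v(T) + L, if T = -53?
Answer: 4582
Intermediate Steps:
v(T) + L = -53 + 4635 = 4582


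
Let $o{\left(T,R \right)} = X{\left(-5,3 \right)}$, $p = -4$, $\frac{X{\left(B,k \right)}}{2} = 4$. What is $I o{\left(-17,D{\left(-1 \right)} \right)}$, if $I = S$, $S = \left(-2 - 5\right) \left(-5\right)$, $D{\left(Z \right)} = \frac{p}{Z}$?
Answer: $280$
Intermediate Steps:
$X{\left(B,k \right)} = 8$ ($X{\left(B,k \right)} = 2 \cdot 4 = 8$)
$D{\left(Z \right)} = - \frac{4}{Z}$
$o{\left(T,R \right)} = 8$
$S = 35$ ($S = \left(-7\right) \left(-5\right) = 35$)
$I = 35$
$I o{\left(-17,D{\left(-1 \right)} \right)} = 35 \cdot 8 = 280$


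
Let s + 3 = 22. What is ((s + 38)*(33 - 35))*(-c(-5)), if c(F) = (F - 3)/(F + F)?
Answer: 456/5 ≈ 91.200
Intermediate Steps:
s = 19 (s = -3 + 22 = 19)
c(F) = (-3 + F)/(2*F) (c(F) = (-3 + F)/((2*F)) = (-3 + F)*(1/(2*F)) = (-3 + F)/(2*F))
((s + 38)*(33 - 35))*(-c(-5)) = ((19 + 38)*(33 - 35))*(-(-3 - 5)/(2*(-5))) = (57*(-2))*(-(-1)*(-8)/(2*5)) = -(-114)*4/5 = -114*(-⅘) = 456/5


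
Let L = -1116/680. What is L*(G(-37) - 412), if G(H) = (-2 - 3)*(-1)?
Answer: 113553/170 ≈ 667.96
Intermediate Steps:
G(H) = 5 (G(H) = -5*(-1) = 5)
L = -279/170 (L = -1116*1/680 = -279/170 ≈ -1.6412)
L*(G(-37) - 412) = -279*(5 - 412)/170 = -279/170*(-407) = 113553/170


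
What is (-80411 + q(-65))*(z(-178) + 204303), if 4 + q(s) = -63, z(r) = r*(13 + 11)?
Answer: -16098094818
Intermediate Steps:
z(r) = 24*r (z(r) = r*24 = 24*r)
q(s) = -67 (q(s) = -4 - 63 = -67)
(-80411 + q(-65))*(z(-178) + 204303) = (-80411 - 67)*(24*(-178) + 204303) = -80478*(-4272 + 204303) = -80478*200031 = -16098094818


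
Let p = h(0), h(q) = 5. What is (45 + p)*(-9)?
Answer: -450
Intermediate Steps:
p = 5
(45 + p)*(-9) = (45 + 5)*(-9) = 50*(-9) = -450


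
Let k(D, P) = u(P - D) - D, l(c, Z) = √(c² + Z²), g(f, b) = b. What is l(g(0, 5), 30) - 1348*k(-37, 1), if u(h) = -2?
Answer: -47180 + 5*√37 ≈ -47150.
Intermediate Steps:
l(c, Z) = √(Z² + c²)
k(D, P) = -2 - D
l(g(0, 5), 30) - 1348*k(-37, 1) = √(30² + 5²) - 1348*(-2 - 1*(-37)) = √(900 + 25) - 1348*(-2 + 37) = √925 - 1348*35 = 5*√37 - 47180 = -47180 + 5*√37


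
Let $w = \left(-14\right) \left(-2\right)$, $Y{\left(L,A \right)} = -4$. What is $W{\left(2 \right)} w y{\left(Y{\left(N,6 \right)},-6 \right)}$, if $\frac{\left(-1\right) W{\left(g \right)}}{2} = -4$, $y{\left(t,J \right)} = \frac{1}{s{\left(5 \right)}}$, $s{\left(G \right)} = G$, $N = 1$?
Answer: $\frac{224}{5} \approx 44.8$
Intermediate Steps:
$y{\left(t,J \right)} = \frac{1}{5}$
$w = 28$
$W{\left(g \right)} = 8$ ($W{\left(g \right)} = \left(-2\right) \left(-4\right) = 8$)
$W{\left(2 \right)} w y{\left(Y{\left(N,6 \right)},-6 \right)} = 8 \cdot 28 \cdot \frac{1}{5} = 224 \cdot \frac{1}{5} = \frac{224}{5}$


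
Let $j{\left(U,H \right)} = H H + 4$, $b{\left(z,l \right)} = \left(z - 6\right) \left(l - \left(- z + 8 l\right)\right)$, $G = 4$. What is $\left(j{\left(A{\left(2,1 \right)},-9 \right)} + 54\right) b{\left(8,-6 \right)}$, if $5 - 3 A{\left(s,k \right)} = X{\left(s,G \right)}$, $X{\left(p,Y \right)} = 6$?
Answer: $13900$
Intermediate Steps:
$b{\left(z,l \right)} = \left(-6 + z\right) \left(z - 7 l\right)$ ($b{\left(z,l \right)} = \left(-6 + z\right) \left(l - \left(- z + 8 l\right)\right) = \left(-6 + z\right) \left(z - 7 l\right)$)
$A{\left(s,k \right)} = - \frac{1}{3}$ ($A{\left(s,k \right)} = \frac{5}{3} - 2 = - \frac{1}{3}$)
$j{\left(U,H \right)} = 4 + H^{2}$ ($j{\left(U,H \right)} = H^{2} + 4 = 4 + H^{2}$)
$\left(j{\left(A{\left(2,1 \right)},-9 \right)} + 54\right) b{\left(8,-6 \right)} = \left(\left(4 + \left(-9\right)^{2}\right) + 54\right) \left(8^{2} - 48 + 42 \left(-6\right) - \left(-42\right) 8\right) = \left(\left(4 + 81\right) + 54\right) \left(64 - 48 - 252 + 336\right) = \left(85 + 54\right) 100 = 139 \cdot 100 = 13900$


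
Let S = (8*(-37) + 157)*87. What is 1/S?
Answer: -1/12093 ≈ -8.2692e-5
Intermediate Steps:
S = -12093 (S = (-296 + 157)*87 = -139*87 = -12093)
1/S = 1/(-12093) = -1/12093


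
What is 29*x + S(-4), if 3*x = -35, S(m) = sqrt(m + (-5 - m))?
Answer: -1015/3 + I*sqrt(5) ≈ -338.33 + 2.2361*I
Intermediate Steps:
S(m) = I*sqrt(5) (S(m) = sqrt(-5) = I*sqrt(5))
x = -35/3 (x = (1/3)*(-35) = -35/3 ≈ -11.667)
29*x + S(-4) = 29*(-35/3) + I*sqrt(5) = -1015/3 + I*sqrt(5)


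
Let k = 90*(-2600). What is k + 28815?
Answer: -205185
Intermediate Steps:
k = -234000
k + 28815 = -234000 + 28815 = -205185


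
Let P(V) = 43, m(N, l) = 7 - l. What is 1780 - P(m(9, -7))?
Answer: 1737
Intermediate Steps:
1780 - P(m(9, -7)) = 1780 - 1*43 = 1780 - 43 = 1737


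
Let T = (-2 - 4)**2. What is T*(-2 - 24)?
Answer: -936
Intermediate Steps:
T = 36 (T = (-6)**2 = 36)
T*(-2 - 24) = 36*(-2 - 24) = 36*(-26) = -936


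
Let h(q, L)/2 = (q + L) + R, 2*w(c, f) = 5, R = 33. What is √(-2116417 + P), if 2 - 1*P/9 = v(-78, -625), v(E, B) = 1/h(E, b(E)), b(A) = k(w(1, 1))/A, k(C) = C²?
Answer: I*√418674972218515/14065 ≈ 1454.8*I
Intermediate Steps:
w(c, f) = 5/2 (w(c, f) = (½)*5 = 5/2)
b(A) = 25/(4*A) (b(A) = (5/2)²/A = 25/(4*A))
h(q, L) = 66 + 2*L + 2*q (h(q, L) = 2*((q + L) + 33) = 2*((L + q) + 33) = 2*(33 + L + q) = 66 + 2*L + 2*q)
v(E, B) = 1/(66 + 2*E + 25/(2*E)) (v(E, B) = 1/(66 + 2*(25/(4*E)) + 2*E) = 1/(66 + 25/(2*E) + 2*E) = 1/(66 + 2*E + 25/(2*E)))
P = 254574/14065 (P = 18 - 18*(-78)/(25 + 4*(-78)*(33 - 78)) = 18 - 18*(-78)/(25 + 4*(-78)*(-45)) = 18 - 18*(-78)/(25 + 14040) = 18 - 18*(-78)/14065 = 18 - 9*(-156/14065) = 18 + 1404/14065 = 254574/14065 ≈ 18.100)
√(-2116417 + P) = √(-2116417 + 254574/14065) = √(-29767150531/14065) = I*√418674972218515/14065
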